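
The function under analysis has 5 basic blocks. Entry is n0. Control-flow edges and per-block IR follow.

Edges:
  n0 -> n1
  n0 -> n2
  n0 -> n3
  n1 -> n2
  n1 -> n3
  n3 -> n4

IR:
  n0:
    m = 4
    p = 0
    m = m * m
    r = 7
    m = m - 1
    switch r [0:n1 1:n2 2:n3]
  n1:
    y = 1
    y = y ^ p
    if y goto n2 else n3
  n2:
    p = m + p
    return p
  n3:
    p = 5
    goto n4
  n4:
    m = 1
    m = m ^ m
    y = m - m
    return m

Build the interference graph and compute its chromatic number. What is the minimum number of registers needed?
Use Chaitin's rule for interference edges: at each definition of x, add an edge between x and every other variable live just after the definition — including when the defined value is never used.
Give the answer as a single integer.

Answer: 3

Working:
Block summaries:
  n0: def={m,p,r} ue=∅
  n1: def={y} ue={p}
  n2: def={p} ue={m,p}
  n3: def={p} ue=∅
  n4: def={m,y} ue=∅

Live sets:
  live n0: ∅→{m,p}
  live n1: {m,p}→{m,p}
  live n2: {m,p}→∅
  live n3: ∅→∅
  live n4: ∅→∅

Interference:
  m — {p,r,y}
  p — {m,r,y}
  r — {m,p}
  y — {m,p}

Registers:
  clique {m,p,r} ⇒ need ≥ 3
  3-colouring: c0={m}  c1={p}  c2={r,y}
  χ = 3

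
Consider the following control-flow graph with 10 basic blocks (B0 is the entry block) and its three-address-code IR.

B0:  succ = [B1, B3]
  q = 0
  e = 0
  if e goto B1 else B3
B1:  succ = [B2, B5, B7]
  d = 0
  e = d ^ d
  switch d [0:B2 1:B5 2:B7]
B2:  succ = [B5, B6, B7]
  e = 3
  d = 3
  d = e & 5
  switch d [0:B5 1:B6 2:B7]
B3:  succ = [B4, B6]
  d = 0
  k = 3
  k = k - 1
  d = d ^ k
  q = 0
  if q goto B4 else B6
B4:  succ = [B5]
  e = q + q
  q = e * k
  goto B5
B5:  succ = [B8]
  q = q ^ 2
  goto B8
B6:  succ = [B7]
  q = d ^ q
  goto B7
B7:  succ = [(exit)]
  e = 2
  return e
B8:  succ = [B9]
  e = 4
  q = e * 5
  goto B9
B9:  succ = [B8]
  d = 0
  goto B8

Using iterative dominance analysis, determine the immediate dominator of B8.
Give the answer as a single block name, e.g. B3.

Answer: B5

Analysis:
idom tree: B1←B0 B2←B1 B3←B0 B4←B3 B5←B0 B6←B0 B7←B0 B8←B5 B9←B8
Dom at joins:
  B5: preds {B1,B2,B4}: {B0,B1} ∩ {B0,B1,B2} ∩ {B0,B3,B4} = {B0}; idom=B0
  B6: preds {B2,B3}: {B0,B1,B2} ∩ {B0,B3} = {B0}; idom=B0
  B7: preds {B1,B2,B6}: {B0,B1} ∩ {B0,B1,B2} ∩ {B0,B6} = {B0}; idom=B0
  B8: preds {B5,B9}: {B0,B5} ∩ {B0,B5,B8,B9} = {B0,B5}; idom=B5

idom(B8) = B5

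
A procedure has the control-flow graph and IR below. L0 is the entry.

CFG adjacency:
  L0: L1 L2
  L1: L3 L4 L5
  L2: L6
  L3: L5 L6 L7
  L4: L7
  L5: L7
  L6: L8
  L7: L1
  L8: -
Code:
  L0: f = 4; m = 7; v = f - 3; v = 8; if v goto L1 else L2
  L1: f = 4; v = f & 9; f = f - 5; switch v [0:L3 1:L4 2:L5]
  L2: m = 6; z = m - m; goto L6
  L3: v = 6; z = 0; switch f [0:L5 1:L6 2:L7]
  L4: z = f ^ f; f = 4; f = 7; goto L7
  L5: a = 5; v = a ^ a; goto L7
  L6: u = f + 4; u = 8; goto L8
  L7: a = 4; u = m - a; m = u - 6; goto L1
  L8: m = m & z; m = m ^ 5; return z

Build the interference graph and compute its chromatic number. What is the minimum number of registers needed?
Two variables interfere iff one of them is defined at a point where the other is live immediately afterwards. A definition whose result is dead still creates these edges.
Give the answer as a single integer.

Block summaries:
  L0: {f,m,v} / ∅
  L1: {f,v} / ∅
  L2: {m,z} / ∅
  L3: {v,z} / {f}
  L4: {f,z} / {f}
  L5: {a,v} / ∅
  L6: {u} / {f}
  L7: {a,m,u} / {m}
  L8: {m} / {m,z}

Backward fixpoint:
  L0: in=∅ out={f,m}
  L1: in={m} out={f,m}
  L2: in={f} out={f,m,z}
  L3: in={f,m} out={f,m,z}
  L4: in={f,m} out={m}
  L5: in={m} out={m}
  L6: in={f,m,z} out={m,z}
  L7: in={m} out={m}
  L8: in={m,z} out=∅

Conflict graph:
  a↔{m}
  f↔{m,v,z}
  m↔{a,f,u,v,z}
  u↔{m,z}
  v↔{f,m}
  z↔{f,m,u}

Registers:
  clique {f,m,v} ⇒ need ≥ 3
  assign a→r1 f→r1 m→r0 u→r1 v→r2 z→r2 — no edge inside a register ⇒ χ ≤ 3
  χ = 3

Answer: 3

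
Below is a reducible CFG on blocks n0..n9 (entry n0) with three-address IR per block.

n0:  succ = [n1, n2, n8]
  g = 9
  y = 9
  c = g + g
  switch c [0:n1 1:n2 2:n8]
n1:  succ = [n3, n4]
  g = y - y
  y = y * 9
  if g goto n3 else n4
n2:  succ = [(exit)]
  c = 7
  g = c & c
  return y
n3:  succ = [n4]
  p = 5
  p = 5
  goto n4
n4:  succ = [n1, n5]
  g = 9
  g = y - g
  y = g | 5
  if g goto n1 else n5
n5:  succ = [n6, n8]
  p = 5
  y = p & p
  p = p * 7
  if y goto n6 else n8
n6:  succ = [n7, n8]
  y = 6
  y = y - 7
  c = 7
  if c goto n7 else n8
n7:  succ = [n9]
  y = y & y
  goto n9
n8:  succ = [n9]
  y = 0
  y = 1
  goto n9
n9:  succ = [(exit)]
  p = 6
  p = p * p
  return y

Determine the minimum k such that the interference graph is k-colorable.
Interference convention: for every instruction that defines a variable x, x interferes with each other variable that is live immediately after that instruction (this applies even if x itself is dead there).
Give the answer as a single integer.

Block summaries:
  n0 def {c,g,y} use ∅
  n1 def {g,y} use {y}
  n2 def {c,g} use {y}
  n3 def {p} use ∅
  n4 def {g,y} use {y}
  n5 def {p,y} use ∅
  n6 def {c,y} use ∅
  n7 def {y} use {y}
  n8 def {y} use ∅
  n9 def {p} use {y}

Backward fixpoint:
  n0: in=∅ out={y}
  n1: in={y} out={y}
  n2: in={y} out=∅
  n3: in={y} out={y}
  n4: in={y} out={y}
  n5: in=∅ out=∅
  n6: in=∅ out={y}
  n7: in={y} out={y}
  n8: in=∅ out={y}
  n9: in={y} out=∅

Interfere edges:
  c↔{y}
  g↔{y}
  p↔{y}
  y↔{c,g,p}

Chromatic number:
  clique {c,y} ⇒ need ≥ 2
  2-colouring: R0={y}  R1={c,g,p}
  χ = 2

Answer: 2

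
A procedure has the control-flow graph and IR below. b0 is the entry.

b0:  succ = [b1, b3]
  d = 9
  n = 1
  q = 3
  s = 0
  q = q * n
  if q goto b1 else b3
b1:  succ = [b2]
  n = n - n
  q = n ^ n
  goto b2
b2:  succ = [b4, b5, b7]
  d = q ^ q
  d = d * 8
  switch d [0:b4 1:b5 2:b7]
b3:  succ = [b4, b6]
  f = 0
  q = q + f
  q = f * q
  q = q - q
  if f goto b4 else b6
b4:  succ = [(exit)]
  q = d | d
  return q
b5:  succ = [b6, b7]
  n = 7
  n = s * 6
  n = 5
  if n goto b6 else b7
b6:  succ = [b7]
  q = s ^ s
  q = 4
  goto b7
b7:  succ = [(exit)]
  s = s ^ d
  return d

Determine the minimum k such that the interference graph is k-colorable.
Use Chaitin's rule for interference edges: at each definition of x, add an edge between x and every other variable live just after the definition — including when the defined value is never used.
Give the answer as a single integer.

Answer: 4

Derivation:
Block summaries:
  b0 def {d,n,q,s} use ∅
  b1 def {n,q} use {n}
  b2 def {d} use {q}
  b3 def {f,q} use {q}
  b4 def {q} use {d}
  b5 def {n} use {s}
  b6 def {q} use {s}
  b7 def {s} use {d,s}

Liveness:
  b0: in=∅ out={d,n,q,s}
  b1: in={n,s} out={q,s}
  b2: in={q,s} out={d,s}
  b3: in={d,q,s} out={d,s}
  b4: in={d} out=∅
  b5: in={d,s} out={d,s}
  b6: in={d,s} out={d,s}
  b7: in={d,s} out=∅

Conflict graph:
  d — {f,n,q,s}
  f — {d,q,s}
  n — {d,q,s}
  q — {d,f,n,s}
  s — {d,f,n,q}

Chromatic number:
  lower bound: {d,f,q,s} mutually conflict ⇒ χ ≥ 4
  4-colouring: R0={d}  R1={q}  R2={s}  R3={f,n}
  χ = 4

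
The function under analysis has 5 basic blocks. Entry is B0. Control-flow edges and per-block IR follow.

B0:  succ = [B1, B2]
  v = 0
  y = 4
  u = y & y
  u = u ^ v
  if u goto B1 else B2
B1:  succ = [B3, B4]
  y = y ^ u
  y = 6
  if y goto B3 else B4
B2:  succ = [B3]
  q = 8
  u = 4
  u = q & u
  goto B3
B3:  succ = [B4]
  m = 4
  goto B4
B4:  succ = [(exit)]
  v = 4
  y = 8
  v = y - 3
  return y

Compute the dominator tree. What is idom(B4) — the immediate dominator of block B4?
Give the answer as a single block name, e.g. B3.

idom tree: B1←B0 B2←B0 B3←B0 B4←B0
Dom∩ at merges:
  B3: preds {B1,B2}: {B0,B1} ∩ {B0,B2} = {B0}; idom=B0
  B4: preds {B1,B3}: {B0,B1} ∩ {B0,B3} = {B0}; idom=B0

idom(B4) = B0

Answer: B0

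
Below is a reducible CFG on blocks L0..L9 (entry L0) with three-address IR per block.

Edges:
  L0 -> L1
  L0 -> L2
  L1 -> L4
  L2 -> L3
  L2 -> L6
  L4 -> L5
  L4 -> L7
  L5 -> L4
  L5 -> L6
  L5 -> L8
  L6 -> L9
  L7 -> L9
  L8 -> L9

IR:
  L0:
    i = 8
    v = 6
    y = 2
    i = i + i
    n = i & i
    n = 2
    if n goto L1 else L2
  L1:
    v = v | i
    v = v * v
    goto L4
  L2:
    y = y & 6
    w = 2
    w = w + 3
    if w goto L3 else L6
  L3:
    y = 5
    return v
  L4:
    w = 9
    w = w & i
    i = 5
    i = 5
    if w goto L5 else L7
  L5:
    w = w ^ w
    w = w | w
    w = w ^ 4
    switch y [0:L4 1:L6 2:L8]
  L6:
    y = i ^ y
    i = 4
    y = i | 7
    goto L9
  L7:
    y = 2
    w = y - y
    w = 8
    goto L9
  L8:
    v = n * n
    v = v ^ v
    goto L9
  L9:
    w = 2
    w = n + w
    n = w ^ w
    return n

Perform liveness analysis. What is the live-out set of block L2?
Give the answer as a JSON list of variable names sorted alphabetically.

Answer: ["i", "n", "v", "y"]

Working:
def/use:
  L0 def {i,n,v,y} use ∅
  L1 def {v} use {i,v}
  L2 def {w,y} use {y}
  L3 def {y} use {v}
  L4 def {i,w} use {i}
  L5 def {w} use {w,y}
  L6 def {i,y} use {i,y}
  L7 def {w,y} use ∅
  L8 def {v} use {n}
  L9 def {n,w} use {n}

Liveness:
  L0 li=∅ lo={i,n,v,y}
  L1 li={i,n,v,y} lo={i,n,y}
  L2 li={i,n,v,y} lo={i,n,v,y}
  L3 li={v} lo=∅
  L4 li={i,n,y} lo={i,n,w,y}
  L5 li={i,n,w,y} lo={i,n,y}
  L6 li={i,n,y} lo={n}
  L7 li={n} lo={n}
  L8 li={n} lo={n}
  L9 li={n} lo=∅

live-out(L2) = ["i", "n", "v", "y"]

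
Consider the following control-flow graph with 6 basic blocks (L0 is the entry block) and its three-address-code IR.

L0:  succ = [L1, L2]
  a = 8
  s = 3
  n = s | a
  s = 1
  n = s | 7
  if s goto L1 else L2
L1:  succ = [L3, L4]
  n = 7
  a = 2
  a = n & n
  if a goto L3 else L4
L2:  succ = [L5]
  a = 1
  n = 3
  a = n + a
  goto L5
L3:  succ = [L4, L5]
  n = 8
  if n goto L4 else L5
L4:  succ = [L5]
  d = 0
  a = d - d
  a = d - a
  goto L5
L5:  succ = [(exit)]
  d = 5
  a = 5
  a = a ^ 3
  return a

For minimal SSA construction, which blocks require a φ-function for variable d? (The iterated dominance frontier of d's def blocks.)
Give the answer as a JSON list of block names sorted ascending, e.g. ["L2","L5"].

idom tree: L1←L0 L2←L0 L3←L1 L4←L1 L5←L0
Dom∩ at merges:
  L4: preds {L1,L3}: {L0,L1} ∩ {L0,L1,L3} = {L0,L1}; idom=L1
  L5: preds {L2,L3,L4}: {L0,L2} ∩ {L0,L1,L3} ∩ {L0,L1,L4} = {L0}; idom=L0

DF derivation:
  join L4 pred L1: · stop@L1
  join L4 pred L3: L3 stop@L1
  join L5 pred L2: L2 stop@L0
  join L5 pred L3: L3→L1 stop@L0
  join L5 pred L4: L4→L1 stop@L0
  DF(L0)=∅
  DF(L1)={L5}
  DF(L2)={L5}
  DF(L3)={L4,L5}
  DF(L4)={L5}
  DF(L5)=∅

φ for d: defs {L4,L5}
  DF⁺ = {L5}

Answer: ["L5"]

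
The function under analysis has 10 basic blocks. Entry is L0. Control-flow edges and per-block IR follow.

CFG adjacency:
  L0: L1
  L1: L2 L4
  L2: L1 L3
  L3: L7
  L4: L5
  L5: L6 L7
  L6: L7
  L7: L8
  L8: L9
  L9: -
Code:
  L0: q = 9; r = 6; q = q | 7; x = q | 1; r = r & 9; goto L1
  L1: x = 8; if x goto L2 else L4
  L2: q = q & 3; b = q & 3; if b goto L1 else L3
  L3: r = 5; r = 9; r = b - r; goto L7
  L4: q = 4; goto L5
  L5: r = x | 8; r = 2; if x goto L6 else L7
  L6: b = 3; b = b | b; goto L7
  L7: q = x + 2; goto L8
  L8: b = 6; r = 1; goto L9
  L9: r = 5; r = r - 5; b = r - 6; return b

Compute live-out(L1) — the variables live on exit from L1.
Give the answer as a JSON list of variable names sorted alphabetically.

Answer: ["q", "x"]

Derivation:
def/use:
  L0: def={q,r,x} ue=∅
  L1: def={x} ue=∅
  L2: def={b,q} ue={q}
  L3: def={r} ue={b}
  L4: def={q} ue=∅
  L5: def={r} ue={x}
  L6: def={b} ue=∅
  L7: def={q} ue={x}
  L8: def={b,r} ue=∅
  L9: def={b,r} ue=∅

Liveness:
  L0 li=∅ lo={q}
  L1 li={q} lo={q,x}
  L2 li={q,x} lo={b,q,x}
  L3 li={b,x} lo={x}
  L4 li={x} lo={x}
  L5 li={x} lo={x}
  L6 li={x} lo={x}
  L7 li={x} lo=∅
  L8 li=∅ lo=∅
  L9 li=∅ lo=∅

live-out(L1) = ["q", "x"]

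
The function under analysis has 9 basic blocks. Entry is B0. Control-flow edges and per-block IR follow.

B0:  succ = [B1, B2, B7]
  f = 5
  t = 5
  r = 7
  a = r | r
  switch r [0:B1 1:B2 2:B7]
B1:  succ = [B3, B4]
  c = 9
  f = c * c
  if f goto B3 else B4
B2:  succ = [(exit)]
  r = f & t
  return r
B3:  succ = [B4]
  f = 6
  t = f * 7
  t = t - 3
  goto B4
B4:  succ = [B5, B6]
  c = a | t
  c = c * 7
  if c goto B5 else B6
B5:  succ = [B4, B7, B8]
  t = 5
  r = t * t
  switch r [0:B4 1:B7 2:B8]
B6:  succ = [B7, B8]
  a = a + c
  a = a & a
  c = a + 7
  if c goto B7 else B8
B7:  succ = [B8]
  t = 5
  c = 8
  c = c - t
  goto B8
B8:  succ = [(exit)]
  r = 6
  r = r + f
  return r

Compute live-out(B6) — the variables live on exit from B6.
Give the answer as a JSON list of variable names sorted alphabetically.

Answer: ["f"]

Analysis:
def/use:
  B0: def={a,f,r,t} ue=∅
  B1: def={c,f} ue=∅
  B2: def={r} ue={f,t}
  B3: def={f,t} ue=∅
  B4: def={c} ue={a,t}
  B5: def={r,t} ue=∅
  B6: def={a,c} ue={a,c}
  B7: def={c,t} ue=∅
  B8: def={r} ue={f}

Live sets:
  B0: in=∅ out={a,f,t}
  B1: in={a,t} out={a,f,t}
  B2: in={f,t} out=∅
  B3: in={a} out={a,f,t}
  B4: in={a,f,t} out={a,c,f}
  B5: in={a,f} out={a,f,t}
  B6: in={a,c,f} out={f}
  B7: in={f} out={f}
  B8: in={f} out=∅

live-out(B6) = ["f"]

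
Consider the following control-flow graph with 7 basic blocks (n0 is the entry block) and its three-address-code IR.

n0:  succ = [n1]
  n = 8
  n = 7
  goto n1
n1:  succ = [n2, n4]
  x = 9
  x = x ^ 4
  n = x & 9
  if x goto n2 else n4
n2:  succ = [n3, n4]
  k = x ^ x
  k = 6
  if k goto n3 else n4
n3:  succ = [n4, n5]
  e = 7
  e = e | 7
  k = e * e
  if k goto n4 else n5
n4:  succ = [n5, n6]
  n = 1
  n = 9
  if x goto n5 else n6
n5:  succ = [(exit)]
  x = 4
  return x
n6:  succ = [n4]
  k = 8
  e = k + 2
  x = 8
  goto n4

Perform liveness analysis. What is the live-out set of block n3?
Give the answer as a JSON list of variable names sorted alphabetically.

Block summaries:
  n0 def {n} use ∅
  n1 def {n,x} use ∅
  n2 def {k} use {x}
  n3 def {e,k} use ∅
  n4 def {n} use {x}
  n5 def {x} use ∅
  n6 def {e,k,x} use ∅

Backward fixpoint:
  n0 li=∅ lo=∅
  n1 li=∅ lo={x}
  n2 li={x} lo={x}
  n3 li={x} lo={x}
  n4 li={x} lo=∅
  n5 li=∅ lo=∅
  n6 li=∅ lo={x}

live-out(n3) = ["x"]

Answer: ["x"]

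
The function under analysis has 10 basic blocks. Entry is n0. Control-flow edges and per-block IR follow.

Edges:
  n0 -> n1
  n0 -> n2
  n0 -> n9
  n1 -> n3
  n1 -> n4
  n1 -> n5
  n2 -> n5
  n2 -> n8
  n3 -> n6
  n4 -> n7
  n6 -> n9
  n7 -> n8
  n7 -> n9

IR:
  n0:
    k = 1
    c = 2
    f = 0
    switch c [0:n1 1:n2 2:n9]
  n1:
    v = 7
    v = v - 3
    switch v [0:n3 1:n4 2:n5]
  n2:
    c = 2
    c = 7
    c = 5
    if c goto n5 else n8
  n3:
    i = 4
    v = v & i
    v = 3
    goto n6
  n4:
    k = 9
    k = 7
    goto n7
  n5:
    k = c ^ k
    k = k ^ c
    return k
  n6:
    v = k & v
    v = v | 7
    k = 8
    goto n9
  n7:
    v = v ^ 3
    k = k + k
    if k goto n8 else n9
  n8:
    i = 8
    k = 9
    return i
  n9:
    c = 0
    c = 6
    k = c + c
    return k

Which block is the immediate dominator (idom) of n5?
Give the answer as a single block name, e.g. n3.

idom tree: n1←n0 n2←n0 n3←n1 n4←n1 n5←n0 n6←n3 n7←n4 n8←n0 n9←n0
Dom at joins:
  n5: preds {n1,n2}: {n0,n1} ∩ {n0,n2} = {n0}; idom=n0
  n8: preds {n2,n7}: {n0,n2} ∩ {n0,n1,n4,n7} = {n0}; idom=n0
  n9: preds {n0,n6,n7}: {n0} ∩ {n0,n1,n3,n6} ∩ {n0,n1,n4,n7} = {n0}; idom=n0

idom(n5) = n0

Answer: n0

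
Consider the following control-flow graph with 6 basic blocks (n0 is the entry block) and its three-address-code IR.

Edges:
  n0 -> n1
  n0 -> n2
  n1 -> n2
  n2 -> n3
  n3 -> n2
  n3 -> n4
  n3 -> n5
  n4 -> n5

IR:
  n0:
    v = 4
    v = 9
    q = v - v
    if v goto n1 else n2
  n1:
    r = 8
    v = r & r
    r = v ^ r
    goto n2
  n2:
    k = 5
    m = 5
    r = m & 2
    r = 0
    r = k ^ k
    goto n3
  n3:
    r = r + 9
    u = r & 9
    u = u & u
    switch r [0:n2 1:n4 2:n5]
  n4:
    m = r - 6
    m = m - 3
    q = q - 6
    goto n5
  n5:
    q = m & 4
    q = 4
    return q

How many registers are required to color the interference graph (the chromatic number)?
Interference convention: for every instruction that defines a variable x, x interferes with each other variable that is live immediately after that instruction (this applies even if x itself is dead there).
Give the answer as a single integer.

Answer: 4

Derivation:
Per-block:
  n0: {q,v} / ∅
  n1: {r,v} / ∅
  n2: {k,m,r} / ∅
  n3: {r,u} / {r}
  n4: {m,q} / {q,r}
  n5: {q} / {m}

Backward fixpoint:
  live n0: ∅→{q}
  live n1: {q}→{q}
  live n2: {q}→{m,q,r}
  live n3: {m,q,r}→{m,q,r}
  live n4: {q,r}→{m}
  live n5: {m}→∅

Interfere edges:
  k↔{m,q,r}
  m↔{k,q,r,u}
  q↔{k,m,r,u,v}
  r↔{k,m,q,u,v}
  u↔{m,q,r}
  v↔{q,r}

Chromatic number:
  {k,m,q,r} pairwise interfere (4-clique) ⇒ χ ≥ 4
  assign k→R3 m→R2 q→R0 r→R1 u→R3 v→R2 — no edge inside a register ⇒ χ ≤ 4
  χ = 4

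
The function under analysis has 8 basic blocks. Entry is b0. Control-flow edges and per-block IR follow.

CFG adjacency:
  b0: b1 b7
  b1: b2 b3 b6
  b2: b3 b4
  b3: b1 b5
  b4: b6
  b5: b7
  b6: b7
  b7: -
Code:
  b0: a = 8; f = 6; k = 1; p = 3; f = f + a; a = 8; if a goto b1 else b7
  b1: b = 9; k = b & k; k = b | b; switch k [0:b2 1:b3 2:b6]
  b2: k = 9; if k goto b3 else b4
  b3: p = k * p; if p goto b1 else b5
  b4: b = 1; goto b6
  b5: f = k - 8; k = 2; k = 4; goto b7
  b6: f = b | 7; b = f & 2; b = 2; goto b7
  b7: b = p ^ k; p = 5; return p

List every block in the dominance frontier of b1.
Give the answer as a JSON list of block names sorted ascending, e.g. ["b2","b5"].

idom tree: b1←b0 b2←b1 b3←b1 b4←b2 b5←b3 b6←b1 b7←b0
Dom at joins:
  b1: preds {b0,b3}: {b0} ∩ {b0,b1,b3} = {b0}; idom=b0
  b3: preds {b1,b2}: {b0,b1} ∩ {b0,b1,b2} = {b0,b1}; idom=b1
  b6: preds {b1,b4}: {b0,b1} ∩ {b0,b1,b2,b4} = {b0,b1}; idom=b1
  b7: preds {b0,b5,b6}: {b0} ∩ {b0,b1,b3,b5} ∩ {b0,b1,b6} = {b0}; idom=b0

DF derivation:
  b1←b0: walk · to b0
  b1←b3: walk b3→b1 to b0
  b3←b1: walk · to b1
  b3←b2: walk b2 to b1
  b6←b1: walk · to b1
  b6←b4: walk b4→b2 to b1
  b7←b0: walk · to b0
  b7←b5: walk b5→b3→b1 to b0
  b7←b6: walk b6→b1 to b0
  b0 → ∅
  b1 → {b1,b7}
  b2 → {b3,b6}
  b3 → {b1,b7}
  b4 → {b6}
  b5 → {b7}
  b6 → {b7}
  b7 → ∅

DF(b1) = ["b1", "b7"]

Answer: ["b1", "b7"]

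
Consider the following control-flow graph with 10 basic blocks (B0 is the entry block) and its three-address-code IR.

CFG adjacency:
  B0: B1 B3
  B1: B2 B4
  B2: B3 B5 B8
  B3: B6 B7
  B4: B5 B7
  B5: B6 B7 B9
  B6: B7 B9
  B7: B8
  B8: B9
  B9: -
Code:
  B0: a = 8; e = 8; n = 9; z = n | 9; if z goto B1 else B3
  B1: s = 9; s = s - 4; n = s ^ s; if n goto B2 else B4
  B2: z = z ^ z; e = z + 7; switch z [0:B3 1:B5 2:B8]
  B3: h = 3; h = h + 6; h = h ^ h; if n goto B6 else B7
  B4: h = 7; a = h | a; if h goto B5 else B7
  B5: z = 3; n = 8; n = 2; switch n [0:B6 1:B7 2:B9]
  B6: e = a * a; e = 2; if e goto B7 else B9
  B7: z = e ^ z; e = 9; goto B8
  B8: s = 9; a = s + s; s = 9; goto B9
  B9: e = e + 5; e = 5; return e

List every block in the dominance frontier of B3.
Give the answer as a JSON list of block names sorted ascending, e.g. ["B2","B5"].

Answer: ["B6", "B7"]

Derivation:
idom tree: B1←B0 B2←B1 B3←B0 B4←B1 B5←B1 B6←B0 B7←B0 B8←B0 B9←B0
Join-block Dom:
  B3: preds {B0,B2}: {B0} ∩ {B0,B1,B2} = {B0}; idom=B0
  B5: preds {B2,B4}: {B0,B1,B2} ∩ {B0,B1,B4} = {B0,B1}; idom=B1
  B6: preds {B3,B5}: {B0,B3} ∩ {B0,B1,B5} = {B0}; idom=B0
  B7: preds {B3,B4,B5,B6}: {B0,B3} ∩ {B0,B1,B4} ∩ {B0,B1,B5} ∩ {B0,B6} = {B0}; idom=B0
  B8: preds {B2,B7}: {B0,B1,B2} ∩ {B0,B7} = {B0}; idom=B0
  B9: preds {B5,B6,B8}: {B0,B1,B5} ∩ {B0,B6} ∩ {B0,B8} = {B0}; idom=B0

DF derivation:
  join B3 pred B0: · stop@B0
  join B3 pred B2: B2→B1 stop@B0
  join B5 pred B2: B2 stop@B1
  join B5 pred B4: B4 stop@B1
  join B6 pred B3: B3 stop@B0
  join B6 pred B5: B5→B1 stop@B0
  join B7 pred B3: B3 stop@B0
  join B7 pred B4: B4→B1 stop@B0
  join B7 pred B5: B5→B1 stop@B0
  join B7 pred B6: B6 stop@B0
  join B8 pred B2: B2→B1 stop@B0
  join B8 pred B7: B7 stop@B0
  join B9 pred B5: B5→B1 stop@B0
  join B9 pred B6: B6 stop@B0
  join B9 pred B8: B8 stop@B0
  B0: DF=∅
  B1: DF={B3,B6,B7,B8,B9}
  B2: DF={B3,B5,B8}
  B3: DF={B6,B7}
  B4: DF={B5,B7}
  B5: DF={B6,B7,B9}
  B6: DF={B7,B9}
  B7: DF={B8}
  B8: DF={B9}
  B9: DF=∅

DF(B3) = ["B6", "B7"]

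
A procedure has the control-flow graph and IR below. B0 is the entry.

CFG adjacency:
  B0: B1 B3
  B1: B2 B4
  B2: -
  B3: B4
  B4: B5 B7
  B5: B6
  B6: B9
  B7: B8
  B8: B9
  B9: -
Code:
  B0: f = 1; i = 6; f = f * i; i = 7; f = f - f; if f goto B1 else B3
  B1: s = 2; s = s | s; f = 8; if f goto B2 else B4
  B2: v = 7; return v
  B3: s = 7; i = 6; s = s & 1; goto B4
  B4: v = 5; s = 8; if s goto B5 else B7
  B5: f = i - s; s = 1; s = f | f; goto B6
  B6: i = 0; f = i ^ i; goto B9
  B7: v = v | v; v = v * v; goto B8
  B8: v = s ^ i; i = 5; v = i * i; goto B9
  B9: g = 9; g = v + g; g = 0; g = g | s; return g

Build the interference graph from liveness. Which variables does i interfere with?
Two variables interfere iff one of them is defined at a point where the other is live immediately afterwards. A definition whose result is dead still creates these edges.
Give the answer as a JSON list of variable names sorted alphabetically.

Block summaries:
  B0: def={f,i} ue=∅
  B1: def={f,s} ue=∅
  B2: def={v} ue=∅
  B3: def={i,s} ue=∅
  B4: def={s,v} ue=∅
  B5: def={f,s} ue={i,s}
  B6: def={f,i} ue=∅
  B7: def={v} ue={v}
  B8: def={i,v} ue={i,s}
  B9: def={g} ue={s,v}

Backward fixpoint:
  live B0: ∅→{i}
  live B1: {i}→{i}
  live B2: ∅→∅
  live B3: ∅→{i}
  live B4: {i}→{i,s,v}
  live B5: {i,s,v}→{s,v}
  live B6: {s,v}→{s,v}
  live B7: {i,s,v}→{i,s}
  live B8: {i,s}→{s,v}
  live B9: {s,v}→∅

Interference:
  f↔{i,s,v}
  g↔{s,v}
  i↔{f,s,v}
  s↔{f,g,i,v}
  v↔{f,g,i,s}

N(i) = ["f", "s", "v"]

Answer: ["f", "s", "v"]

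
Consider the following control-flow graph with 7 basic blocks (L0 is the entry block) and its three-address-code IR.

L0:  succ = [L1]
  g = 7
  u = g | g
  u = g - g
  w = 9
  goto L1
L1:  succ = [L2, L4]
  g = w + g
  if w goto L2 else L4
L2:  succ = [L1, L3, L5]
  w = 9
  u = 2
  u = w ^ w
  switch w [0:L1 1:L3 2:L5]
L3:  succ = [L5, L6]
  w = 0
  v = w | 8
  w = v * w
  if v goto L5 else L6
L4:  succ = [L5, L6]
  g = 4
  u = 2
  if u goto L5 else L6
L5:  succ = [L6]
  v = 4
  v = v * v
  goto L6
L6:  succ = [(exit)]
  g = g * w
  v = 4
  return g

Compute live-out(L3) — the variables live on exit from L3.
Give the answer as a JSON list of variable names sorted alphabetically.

Answer: ["g", "w"]

Derivation:
Block summaries:
  L0: {g,u,w} / ∅
  L1: {g} / {g,w}
  L2: {u,w} / ∅
  L3: {v,w} / ∅
  L4: {g,u} / ∅
  L5: {v} / ∅
  L6: {g,v} / {g,w}

Live sets:
  L0: in=∅ out={g,w}
  L1: in={g,w} out={g,w}
  L2: in={g} out={g,w}
  L3: in={g} out={g,w}
  L4: in={w} out={g,w}
  L5: in={g,w} out={g,w}
  L6: in={g,w} out=∅

live-out(L3) = ["g", "w"]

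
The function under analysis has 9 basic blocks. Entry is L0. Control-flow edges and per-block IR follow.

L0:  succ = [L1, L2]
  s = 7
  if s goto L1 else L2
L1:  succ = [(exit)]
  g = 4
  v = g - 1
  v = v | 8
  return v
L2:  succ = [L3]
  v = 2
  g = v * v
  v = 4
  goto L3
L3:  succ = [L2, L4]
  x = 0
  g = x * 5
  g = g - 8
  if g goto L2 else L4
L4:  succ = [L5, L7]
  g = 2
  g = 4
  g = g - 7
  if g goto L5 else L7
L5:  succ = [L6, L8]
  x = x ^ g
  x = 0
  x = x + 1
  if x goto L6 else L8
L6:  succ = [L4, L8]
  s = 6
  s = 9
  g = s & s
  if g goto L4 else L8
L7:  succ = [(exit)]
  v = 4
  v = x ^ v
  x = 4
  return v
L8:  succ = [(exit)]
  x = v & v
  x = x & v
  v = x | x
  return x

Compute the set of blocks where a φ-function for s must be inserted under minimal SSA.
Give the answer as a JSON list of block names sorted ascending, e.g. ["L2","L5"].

idom tree: L1←L0 L2←L0 L3←L2 L4←L3 L5←L4 L6←L5 L7←L4 L8←L5
Dom at joins:
  L2: preds {L0,L3}: {L0} ∩ {L0,L2,L3} = {L0}; idom=L0
  L4: preds {L3,L6}: {L0,L2,L3} ∩ {L0,L2,L3,L4,L5,L6} = {L0,L2,L3}; idom=L3
  L8: preds {L5,L6}: {L0,L2,L3,L4,L5} ∩ {L0,L2,L3,L4,L5,L6} = {L0,L2,L3,L4,L5}; idom=L5

Frontier:
  join L2 pred L0: · stop@L0
  join L2 pred L3: L3→L2 stop@L0
  join L4 pred L3: · stop@L3
  join L4 pred L6: L6→L5→L4 stop@L3
  join L8 pred L5: · stop@L5
  join L8 pred L6: L6 stop@L5
  L0 → ∅
  L1 → ∅
  L2 → {L2}
  L3 → {L2}
  L4 → {L4}
  L5 → {L4}
  L6 → {L4,L8}
  L7 → ∅
  L8 → ∅

φ for s: defs {L0,L6}
  DF⁺ = {L4,L8}

Answer: ["L4", "L8"]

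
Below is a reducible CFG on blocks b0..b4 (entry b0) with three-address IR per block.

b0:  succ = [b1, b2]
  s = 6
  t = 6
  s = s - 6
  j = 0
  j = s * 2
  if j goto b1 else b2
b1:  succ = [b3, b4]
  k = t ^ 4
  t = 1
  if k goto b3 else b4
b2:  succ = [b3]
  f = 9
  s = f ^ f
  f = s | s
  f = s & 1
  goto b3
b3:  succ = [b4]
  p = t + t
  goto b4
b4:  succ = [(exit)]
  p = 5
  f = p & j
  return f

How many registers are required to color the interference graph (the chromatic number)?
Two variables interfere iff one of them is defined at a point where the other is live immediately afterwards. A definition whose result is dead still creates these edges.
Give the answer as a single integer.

Block summaries:
  b0 def {j,s,t} use ∅
  b1 def {k,t} use {t}
  b2 def {f,s} use ∅
  b3 def {p} use {t}
  b4 def {f,p} use {j}

Live sets:
  live b0: ∅→{j,t}
  live b1: {j,t}→{j,t}
  live b2: {j,t}→{j,t}
  live b3: {j,t}→{j}
  live b4: {j}→∅

Conflict graph:
  f: {j,s,t}
  j: {f,k,p,s,t}
  k: {j,t}
  p: {j}
  s: {f,j,t}
  t: {f,j,k,s}

Registers:
  {f,j,s,t} pairwise interfere (4-clique) ⇒ χ ≥ 4
  4-colouring: R0={j}  R1={p,t}  R2={f,k}  R3={s}
  χ = 4

Answer: 4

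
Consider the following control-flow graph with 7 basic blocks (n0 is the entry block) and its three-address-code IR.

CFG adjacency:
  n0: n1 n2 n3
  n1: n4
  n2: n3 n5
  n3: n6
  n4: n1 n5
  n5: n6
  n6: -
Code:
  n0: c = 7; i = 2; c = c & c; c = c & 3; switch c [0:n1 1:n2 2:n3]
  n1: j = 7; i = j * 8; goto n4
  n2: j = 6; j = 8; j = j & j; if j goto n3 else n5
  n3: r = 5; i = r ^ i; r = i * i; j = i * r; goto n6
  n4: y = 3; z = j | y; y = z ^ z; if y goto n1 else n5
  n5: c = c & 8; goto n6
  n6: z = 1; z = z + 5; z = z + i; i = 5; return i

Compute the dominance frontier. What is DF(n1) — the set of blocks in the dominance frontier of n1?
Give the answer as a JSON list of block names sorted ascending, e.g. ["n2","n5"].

idom tree: n1←n0 n2←n0 n3←n0 n4←n1 n5←n0 n6←n0
Dom at joins:
  n1: preds {n0,n4}: {n0} ∩ {n0,n1,n4} = {n0}; idom=n0
  n3: preds {n0,n2}: {n0} ∩ {n0,n2} = {n0}; idom=n0
  n5: preds {n2,n4}: {n0,n2} ∩ {n0,n1,n4} = {n0}; idom=n0
  n6: preds {n3,n5}: {n0,n3} ∩ {n0,n5} = {n0}; idom=n0

DF walk-up:
  n1←n0: walk · to n0
  n1←n4: walk n4→n1 to n0
  n3←n0: walk · to n0
  n3←n2: walk n2 to n0
  n5←n2: walk n2 to n0
  n5←n4: walk n4→n1 to n0
  n6←n3: walk n3 to n0
  n6←n5: walk n5 to n0
  DF(n0)=∅
  DF(n1)={n1,n5}
  DF(n2)={n3,n5}
  DF(n3)={n6}
  DF(n4)={n1,n5}
  DF(n5)={n6}
  DF(n6)=∅

DF(n1) = ["n1", "n5"]

Answer: ["n1", "n5"]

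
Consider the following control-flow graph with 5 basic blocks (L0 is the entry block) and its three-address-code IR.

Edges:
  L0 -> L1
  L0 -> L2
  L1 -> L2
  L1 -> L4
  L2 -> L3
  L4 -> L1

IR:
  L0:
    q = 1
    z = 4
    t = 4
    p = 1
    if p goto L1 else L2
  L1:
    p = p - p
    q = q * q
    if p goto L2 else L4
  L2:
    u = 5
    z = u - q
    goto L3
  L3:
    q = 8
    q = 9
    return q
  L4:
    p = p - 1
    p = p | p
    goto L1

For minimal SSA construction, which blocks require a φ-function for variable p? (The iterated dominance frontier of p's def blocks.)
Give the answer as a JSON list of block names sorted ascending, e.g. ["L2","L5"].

idom tree: L1←L0 L2←L0 L3←L2 L4←L1
Dom at joins:
  L1: preds {L0,L4}: {L0} ∩ {L0,L1,L4} = {L0}; idom=L0
  L2: preds {L0,L1}: {L0} ∩ {L0,L1} = {L0}; idom=L0

Frontier:
  L1←L0: walk · to L0
  L1←L4: walk L4→L1 to L0
  L2←L0: walk · to L0
  L2←L1: walk L1 to L0
  L0 → ∅
  L1 → {L1,L2}
  L2 → ∅
  L3 → ∅
  L4 → {L1}

φ for p: defs {L0,L1,L4}
  DF⁺ = {L1,L2}

Answer: ["L1", "L2"]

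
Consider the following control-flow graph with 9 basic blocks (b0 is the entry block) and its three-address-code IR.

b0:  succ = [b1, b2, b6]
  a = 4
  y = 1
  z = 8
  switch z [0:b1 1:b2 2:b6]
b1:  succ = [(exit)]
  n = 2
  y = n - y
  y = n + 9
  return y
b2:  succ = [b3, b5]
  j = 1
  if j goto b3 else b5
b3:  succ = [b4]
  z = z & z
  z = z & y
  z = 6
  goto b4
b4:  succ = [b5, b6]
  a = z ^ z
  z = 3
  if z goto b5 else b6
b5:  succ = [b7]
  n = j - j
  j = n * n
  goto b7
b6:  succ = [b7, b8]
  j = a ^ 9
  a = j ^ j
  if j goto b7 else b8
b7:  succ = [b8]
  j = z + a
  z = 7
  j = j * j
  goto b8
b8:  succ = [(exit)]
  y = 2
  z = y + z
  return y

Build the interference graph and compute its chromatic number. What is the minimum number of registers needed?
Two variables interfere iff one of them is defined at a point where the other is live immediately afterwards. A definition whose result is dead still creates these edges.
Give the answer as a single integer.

def/use:
  b0 def {a,y,z} use ∅
  b1 def {n,y} use {y}
  b2 def {j} use ∅
  b3 def {z} use {y,z}
  b4 def {a,z} use {z}
  b5 def {j,n} use {j}
  b6 def {a,j} use {a}
  b7 def {j,z} use {a,z}
  b8 def {y,z} use {z}

Live sets:
  b0: in=∅ out={a,y,z}
  b1: in={y} out=∅
  b2: in={a,y,z} out={a,j,y,z}
  b3: in={j,y,z} out={j,z}
  b4: in={j,z} out={a,j,z}
  b5: in={a,j,z} out={a,z}
  b6: in={a,z} out={a,z}
  b7: in={a,z} out={z}
  b8: in={z} out=∅

Interfere edges:
  a↔{j,n,y,z}
  j↔{a,y,z}
  n↔{a,y,z}
  y↔{a,j,n,z}
  z↔{a,j,n,y}

Registers:
  {a,j,y,z} pairwise interfere (4-clique) ⇒ χ ≥ 4
  assign a→r0 j→r3 n→r3 y→r1 z→r2 — no edge inside a register ⇒ χ ≤ 4
  χ = 4

Answer: 4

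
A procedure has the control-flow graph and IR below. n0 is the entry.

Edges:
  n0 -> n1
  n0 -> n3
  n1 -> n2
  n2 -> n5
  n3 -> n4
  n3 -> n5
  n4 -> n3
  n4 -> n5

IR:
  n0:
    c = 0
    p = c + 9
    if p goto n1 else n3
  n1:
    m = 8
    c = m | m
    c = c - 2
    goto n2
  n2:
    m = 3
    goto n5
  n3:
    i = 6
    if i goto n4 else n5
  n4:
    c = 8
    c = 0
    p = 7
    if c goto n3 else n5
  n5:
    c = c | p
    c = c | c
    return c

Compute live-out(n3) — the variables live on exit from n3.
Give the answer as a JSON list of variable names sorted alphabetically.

Answer: ["c", "p"]

Working:
def/use:
  n0: {c,p} / ∅
  n1: {c,m} / ∅
  n2: {m} / ∅
  n3: {i} / ∅
  n4: {c,p} / ∅
  n5: {c} / {c,p}

Live sets:
  n0 li=∅ lo={c,p}
  n1 li={p} lo={c,p}
  n2 li={c,p} lo={c,p}
  n3 li={c,p} lo={c,p}
  n4 li=∅ lo={c,p}
  n5 li={c,p} lo=∅

live-out(n3) = ["c", "p"]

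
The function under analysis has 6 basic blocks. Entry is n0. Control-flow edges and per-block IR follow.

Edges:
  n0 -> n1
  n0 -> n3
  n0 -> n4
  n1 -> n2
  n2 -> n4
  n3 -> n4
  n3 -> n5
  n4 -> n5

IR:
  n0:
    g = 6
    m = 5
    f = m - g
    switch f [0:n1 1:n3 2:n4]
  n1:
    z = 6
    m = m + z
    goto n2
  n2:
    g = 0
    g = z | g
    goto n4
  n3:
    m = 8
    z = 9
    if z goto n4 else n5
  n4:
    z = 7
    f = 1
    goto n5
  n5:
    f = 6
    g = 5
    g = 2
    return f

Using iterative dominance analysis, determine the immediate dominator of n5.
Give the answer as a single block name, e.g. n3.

Answer: n0

Analysis:
idom tree: n1←n0 n2←n1 n3←n0 n4←n0 n5←n0
Dom at joins:
  n4: preds {n0,n2,n3}: {n0} ∩ {n0,n1,n2} ∩ {n0,n3} = {n0}; idom=n0
  n5: preds {n3,n4}: {n0,n3} ∩ {n0,n4} = {n0}; idom=n0

idom(n5) = n0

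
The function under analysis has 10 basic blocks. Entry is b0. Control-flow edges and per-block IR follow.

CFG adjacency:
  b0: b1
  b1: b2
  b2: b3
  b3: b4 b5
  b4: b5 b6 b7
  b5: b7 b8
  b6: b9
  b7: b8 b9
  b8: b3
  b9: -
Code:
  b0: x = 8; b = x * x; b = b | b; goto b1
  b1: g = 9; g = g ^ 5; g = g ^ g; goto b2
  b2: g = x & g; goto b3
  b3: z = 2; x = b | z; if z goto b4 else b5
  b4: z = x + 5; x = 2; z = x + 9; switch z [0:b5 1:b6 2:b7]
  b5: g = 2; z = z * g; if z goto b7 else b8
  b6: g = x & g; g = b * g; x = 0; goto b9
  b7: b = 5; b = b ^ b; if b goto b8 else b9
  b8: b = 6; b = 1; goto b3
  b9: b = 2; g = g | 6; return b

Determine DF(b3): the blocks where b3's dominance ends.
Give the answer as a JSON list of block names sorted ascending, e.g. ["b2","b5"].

idom tree: b1←b0 b2←b1 b3←b2 b4←b3 b5←b3 b6←b4 b7←b3 b8←b3 b9←b3
Dom at joins:
  b3: preds {b2,b8}: {b0,b1,b2} ∩ {b0,b1,b2,b3,b8} = {b0,b1,b2}; idom=b2
  b5: preds {b3,b4}: {b0,b1,b2,b3} ∩ {b0,b1,b2,b3,b4} = {b0,b1,b2,b3}; idom=b3
  b7: preds {b4,b5}: {b0,b1,b2,b3,b4} ∩ {b0,b1,b2,b3,b5} = {b0,b1,b2,b3}; idom=b3
  b8: preds {b5,b7}: {b0,b1,b2,b3,b5} ∩ {b0,b1,b2,b3,b7} = {b0,b1,b2,b3}; idom=b3
  b9: preds {b6,b7}: {b0,b1,b2,b3,b4,b6} ∩ {b0,b1,b2,b3,b7} = {b0,b1,b2,b3}; idom=b3

DF walk-up:
  join b3 pred b2: · stop@b2
  join b3 pred b8: b8→b3 stop@b2
  join b5 pred b3: · stop@b3
  join b5 pred b4: b4 stop@b3
  join b7 pred b4: b4 stop@b3
  join b7 pred b5: b5 stop@b3
  join b8 pred b5: b5 stop@b3
  join b8 pred b7: b7 stop@b3
  join b9 pred b6: b6→b4 stop@b3
  join b9 pred b7: b7 stop@b3
  DF(b0)=∅
  DF(b1)=∅
  DF(b2)=∅
  DF(b3)={b3}
  DF(b4)={b5,b7,b9}
  DF(b5)={b7,b8}
  DF(b6)={b9}
  DF(b7)={b8,b9}
  DF(b8)={b3}
  DF(b9)=∅

DF(b3) = ["b3"]

Answer: ["b3"]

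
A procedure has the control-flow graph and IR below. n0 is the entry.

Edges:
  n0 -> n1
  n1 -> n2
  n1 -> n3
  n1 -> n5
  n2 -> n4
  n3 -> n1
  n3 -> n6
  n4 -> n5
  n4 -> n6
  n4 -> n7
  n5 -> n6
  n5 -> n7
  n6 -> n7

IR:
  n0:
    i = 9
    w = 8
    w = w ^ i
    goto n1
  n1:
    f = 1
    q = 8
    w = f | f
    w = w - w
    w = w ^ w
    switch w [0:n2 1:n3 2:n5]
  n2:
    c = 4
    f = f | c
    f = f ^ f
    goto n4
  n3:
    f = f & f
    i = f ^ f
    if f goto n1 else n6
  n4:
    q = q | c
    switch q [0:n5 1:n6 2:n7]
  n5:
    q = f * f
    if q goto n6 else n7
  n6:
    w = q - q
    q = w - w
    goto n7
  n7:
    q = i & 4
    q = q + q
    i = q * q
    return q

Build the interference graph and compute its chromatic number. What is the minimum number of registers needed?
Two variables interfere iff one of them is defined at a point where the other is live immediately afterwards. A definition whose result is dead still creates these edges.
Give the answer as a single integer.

Answer: 4

Analysis:
Block summaries:
  n0: {i,w} / ∅
  n1: {f,q,w} / ∅
  n2: {c,f} / {f}
  n3: {f,i} / {f}
  n4: {q} / {c,q}
  n5: {q} / {f}
  n6: {q,w} / {q}
  n7: {i,q} / {i}

Liveness:
  live n0: ∅→{i}
  live n1: {i}→{f,i,q}
  live n2: {f,i,q}→{c,f,i,q}
  live n3: {f,q}→{i,q}
  live n4: {c,f,i,q}→{f,i,q}
  live n5: {f,i}→{i,q}
  live n6: {i,q}→{i}
  live n7: {i}→∅

Interfere edges:
  c↔{f,i,q}
  f↔{c,i,q,w}
  i↔{c,f,q,w}
  q↔{c,f,i,w}
  w↔{f,i,q}

Chromatic number:
  clique {c,f,i,q} ⇒ need ≥ 4
  4-colouring: c0={f}  c1={i}  c2={q}  c3={c,w}
  χ = 4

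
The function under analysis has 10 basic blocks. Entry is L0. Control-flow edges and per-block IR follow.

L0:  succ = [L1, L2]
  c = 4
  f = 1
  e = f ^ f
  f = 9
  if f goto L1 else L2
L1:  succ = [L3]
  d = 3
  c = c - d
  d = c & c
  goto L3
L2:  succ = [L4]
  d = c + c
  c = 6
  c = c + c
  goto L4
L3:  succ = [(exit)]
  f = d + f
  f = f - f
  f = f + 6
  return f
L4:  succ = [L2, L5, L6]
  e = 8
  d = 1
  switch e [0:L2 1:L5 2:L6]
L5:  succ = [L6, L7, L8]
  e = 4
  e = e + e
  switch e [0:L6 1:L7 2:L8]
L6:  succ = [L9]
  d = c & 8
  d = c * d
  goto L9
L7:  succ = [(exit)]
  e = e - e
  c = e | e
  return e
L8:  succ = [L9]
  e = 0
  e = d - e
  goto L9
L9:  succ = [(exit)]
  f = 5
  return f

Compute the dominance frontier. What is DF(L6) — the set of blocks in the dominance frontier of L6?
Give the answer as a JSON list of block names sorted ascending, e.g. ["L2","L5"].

idom tree: L1←L0 L2←L0 L3←L1 L4←L2 L5←L4 L6←L4 L7←L5 L8←L5 L9←L4
Dom at joins:
  L2: preds {L0,L4}: {L0} ∩ {L0,L2,L4} = {L0}; idom=L0
  L6: preds {L4,L5}: {L0,L2,L4} ∩ {L0,L2,L4,L5} = {L0,L2,L4}; idom=L4
  L9: preds {L6,L8}: {L0,L2,L4,L6} ∩ {L0,L2,L4,L5,L8} = {L0,L2,L4}; idom=L4

DF derivation:
  L2←L0: walk · to L0
  L2←L4: walk L4→L2 to L0
  L6←L4: walk · to L4
  L6←L5: walk L5 to L4
  L9←L6: walk L6 to L4
  L9←L8: walk L8→L5 to L4
  DF(L0)=∅
  DF(L1)=∅
  DF(L2)={L2}
  DF(L3)=∅
  DF(L4)={L2}
  DF(L5)={L6,L9}
  DF(L6)={L9}
  DF(L7)=∅
  DF(L8)={L9}
  DF(L9)=∅

DF(L6) = ["L9"]

Answer: ["L9"]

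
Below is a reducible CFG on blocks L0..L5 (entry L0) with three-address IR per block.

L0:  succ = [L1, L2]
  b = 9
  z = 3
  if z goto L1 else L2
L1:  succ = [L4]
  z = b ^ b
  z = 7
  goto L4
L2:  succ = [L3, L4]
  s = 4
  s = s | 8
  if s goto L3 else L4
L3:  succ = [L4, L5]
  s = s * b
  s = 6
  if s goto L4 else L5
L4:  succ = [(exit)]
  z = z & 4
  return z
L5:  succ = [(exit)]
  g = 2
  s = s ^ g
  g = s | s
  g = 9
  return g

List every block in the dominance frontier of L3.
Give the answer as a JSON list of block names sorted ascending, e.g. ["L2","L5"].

idom tree: L1←L0 L2←L0 L3←L2 L4←L0 L5←L3
Join-block Dom:
  L4: preds {L1,L2,L3}: {L0,L1} ∩ {L0,L2} ∩ {L0,L2,L3} = {L0}; idom=L0

DF derivation:
  join L4 pred L1: L1 stop@L0
  join L4 pred L2: L2 stop@L0
  join L4 pred L3: L3→L2 stop@L0
  L0: DF=∅
  L1: DF={L4}
  L2: DF={L4}
  L3: DF={L4}
  L4: DF=∅
  L5: DF=∅

DF(L3) = ["L4"]

Answer: ["L4"]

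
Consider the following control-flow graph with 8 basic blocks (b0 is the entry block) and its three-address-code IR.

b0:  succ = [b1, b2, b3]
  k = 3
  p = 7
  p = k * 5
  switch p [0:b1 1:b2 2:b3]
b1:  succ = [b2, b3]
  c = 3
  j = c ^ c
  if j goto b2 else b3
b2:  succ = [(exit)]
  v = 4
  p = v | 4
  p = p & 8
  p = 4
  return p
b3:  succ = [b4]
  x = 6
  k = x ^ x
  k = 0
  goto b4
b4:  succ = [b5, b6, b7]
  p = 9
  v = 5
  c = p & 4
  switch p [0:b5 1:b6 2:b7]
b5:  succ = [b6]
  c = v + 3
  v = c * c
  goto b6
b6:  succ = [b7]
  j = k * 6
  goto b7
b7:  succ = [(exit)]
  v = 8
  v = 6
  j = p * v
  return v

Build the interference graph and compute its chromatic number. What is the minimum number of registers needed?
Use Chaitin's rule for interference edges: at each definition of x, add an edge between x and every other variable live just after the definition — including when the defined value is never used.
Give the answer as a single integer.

Answer: 4

Working:
Per-block:
  b0 def {k,p} use ∅
  b1 def {c,j} use ∅
  b2 def {p,v} use ∅
  b3 def {k,x} use ∅
  b4 def {c,p,v} use ∅
  b5 def {c,v} use {v}
  b6 def {j} use {k}
  b7 def {j,v} use {p}

Backward fixpoint:
  b0: in=∅ out=∅
  b1: in=∅ out=∅
  b2: in=∅ out=∅
  b3: in=∅ out={k}
  b4: in={k} out={k,p,v}
  b5: in={k,p,v} out={k,p}
  b6: in={k,p} out={p}
  b7: in={p} out=∅

Interfere edges:
  c↔{k,p,v}
  j↔{p,v}
  k↔{c,p,v}
  p↔{c,j,k,v}
  v↔{c,j,k,p}
  x↔∅

Colouring:
  clique {c,k,p,v} ⇒ need ≥ 4
  assign c→r2 j→r2 k→r3 p→r0 v→r1 x→r0 — no edge inside a register ⇒ χ ≤ 4
  χ = 4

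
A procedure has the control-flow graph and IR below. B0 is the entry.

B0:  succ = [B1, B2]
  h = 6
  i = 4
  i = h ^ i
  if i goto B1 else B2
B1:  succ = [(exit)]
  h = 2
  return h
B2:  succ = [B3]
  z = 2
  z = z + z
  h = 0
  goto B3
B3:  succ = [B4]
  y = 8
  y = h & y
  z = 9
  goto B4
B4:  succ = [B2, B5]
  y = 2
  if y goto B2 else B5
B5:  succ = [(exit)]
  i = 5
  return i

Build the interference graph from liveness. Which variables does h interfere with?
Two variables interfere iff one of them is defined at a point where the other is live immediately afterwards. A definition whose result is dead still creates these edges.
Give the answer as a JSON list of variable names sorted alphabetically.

Answer: ["i", "y"]

Derivation:
Per-block:
  B0 def {h,i} use ∅
  B1 def {h} use ∅
  B2 def {h,z} use ∅
  B3 def {y,z} use {h}
  B4 def {y} use ∅
  B5 def {i} use ∅

Backward fixpoint:
  B0 li=∅ lo=∅
  B1 li=∅ lo=∅
  B2 li=∅ lo={h}
  B3 li={h} lo=∅
  B4 li=∅ lo=∅
  B5 li=∅ lo=∅

Interference:
  h: {i,y}
  i: {h}
  y: {h}
  z: ∅

N(h) = ["i", "y"]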